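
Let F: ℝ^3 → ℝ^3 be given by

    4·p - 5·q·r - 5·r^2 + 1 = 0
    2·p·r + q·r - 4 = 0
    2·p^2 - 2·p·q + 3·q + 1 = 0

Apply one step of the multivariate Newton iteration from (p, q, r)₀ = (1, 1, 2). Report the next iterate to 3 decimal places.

At (1, 1, 2): F = (-25.000, 2.000, 4.000).
Jacobian J = [[4, -5·r, -5·q - 10·r], [2·r, r, 2·p + q], [4·p - 2·q, -2·p + 3, 0]].
At the point, J = [[4.000, -10.000, -25.000], [4.000, 2.000, 3.000], [2.000, 1.000, 0.000]] (det J = -72.000).
Solving J·Δ = −F gives Δ = (1.458, -6.917, 2.000).
Then the next iterate is (p, q, r)₁ = (2.458, -5.917, 4.000).

(2.458, -5.917, 4.000)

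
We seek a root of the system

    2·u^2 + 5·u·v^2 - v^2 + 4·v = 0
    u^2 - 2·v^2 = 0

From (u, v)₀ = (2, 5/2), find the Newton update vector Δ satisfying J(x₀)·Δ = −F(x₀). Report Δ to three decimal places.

At (2, 5/2): F = (74.250, -8.500).
Jacobian J = [[4·u + 5·v^2, 10·u·v - 2·v + 4], [2·u, -4·v]].
At the point, J = [[39.250, 49.000], [4.000, -10.000]] (det J = -588.500).
Solving J·Δ = −F gives Δ = (-0.554, -1.072).

(-0.554, -1.072)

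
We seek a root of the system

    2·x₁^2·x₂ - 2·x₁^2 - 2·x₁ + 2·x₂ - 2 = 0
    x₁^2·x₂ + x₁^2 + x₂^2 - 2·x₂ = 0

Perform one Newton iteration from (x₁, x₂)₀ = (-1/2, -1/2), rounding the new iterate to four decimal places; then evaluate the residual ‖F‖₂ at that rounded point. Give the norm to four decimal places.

23.0004

At (-1/2, -1/2): F = (-2.7500, 1.3750).
Jacobian J = [[4·x₁·x₂ - 4·x₁ - 2, 2·x₁^2 + 2], [2·x₁·x₂ + 2·x₁, x₁^2 + 2·x₂ - 2]].
At the point, J = [[1.0000, 2.5000], [-0.5000, -2.7500]] (det J = -1.5000).
Solving J·Δ = −F gives Δ = (2.7500, 0.0000).
Then the next iterate is (x₁, x₂)₁ = (2.2500, -0.5000).
Re-evaluating at (2.2500, -0.5000): F = (-22.6875, 3.781250), so ‖F‖₂ = 23.0004.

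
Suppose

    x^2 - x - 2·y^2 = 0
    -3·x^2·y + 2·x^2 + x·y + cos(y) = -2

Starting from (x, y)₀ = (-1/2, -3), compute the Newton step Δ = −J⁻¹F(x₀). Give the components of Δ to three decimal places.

(0.258, 1.481)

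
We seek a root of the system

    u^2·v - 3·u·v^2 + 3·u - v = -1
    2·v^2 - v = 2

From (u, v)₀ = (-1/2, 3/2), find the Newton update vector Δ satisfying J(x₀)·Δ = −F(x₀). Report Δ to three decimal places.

(0.190, -0.200)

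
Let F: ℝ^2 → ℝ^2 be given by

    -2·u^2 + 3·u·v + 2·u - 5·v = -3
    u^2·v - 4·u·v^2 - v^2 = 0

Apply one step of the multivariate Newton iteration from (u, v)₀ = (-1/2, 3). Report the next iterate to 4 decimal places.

At (-1/2, 3): F = (-18.0000, 9.7500).
Jacobian J = [[-4·u + 3·v + 2, 3·u - 5], [2·u·v - 4·v^2, u^2 - 8·u·v - 2·v]].
At the point, J = [[13.0000, -6.5000], [-39.0000, 6.2500]] (det J = -172.2500).
Solving J·Δ = −F gives Δ = (-0.2852, -3.3396).
Then the next iterate is (u, v)₁ = (-0.7852, -0.3396).

(-0.7852, -0.3396)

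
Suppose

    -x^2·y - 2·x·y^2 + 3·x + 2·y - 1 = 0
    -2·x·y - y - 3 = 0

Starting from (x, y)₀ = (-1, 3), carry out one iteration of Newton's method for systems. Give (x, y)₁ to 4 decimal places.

(-1.2464, 1.5217)

At (-1, 3): F = (17.0000, 0.0000).
Jacobian J = [[-2·x·y - 2·y^2 + 3, -x^2 - 4·x·y + 2], [-2·y, -2·x - 1]].
At the point, J = [[-9.0000, 13.0000], [-6.0000, 1.0000]] (det J = 69.0000).
Solving J·Δ = −F gives Δ = (-0.2464, -1.4783).
Then the next iterate is (x, y)₁ = (-1.2464, 1.5217).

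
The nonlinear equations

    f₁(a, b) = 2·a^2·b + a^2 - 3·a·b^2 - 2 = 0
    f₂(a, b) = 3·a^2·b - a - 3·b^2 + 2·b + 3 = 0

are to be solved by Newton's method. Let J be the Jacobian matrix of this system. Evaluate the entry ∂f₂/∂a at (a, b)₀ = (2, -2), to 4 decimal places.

-25.0000

∂f₂/∂a = 6·a·b - 1.
At (2, -2) this is -25.0000.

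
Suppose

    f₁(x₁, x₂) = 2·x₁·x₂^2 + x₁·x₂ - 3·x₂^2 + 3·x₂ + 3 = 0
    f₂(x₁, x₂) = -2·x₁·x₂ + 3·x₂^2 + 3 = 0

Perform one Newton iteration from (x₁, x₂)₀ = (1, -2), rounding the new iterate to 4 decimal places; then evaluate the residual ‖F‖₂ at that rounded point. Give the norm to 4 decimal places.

5.6099

At (1, -2): F = (-9.0000, 19.0000).
Jacobian J = [[2·x₂^2 + x₂, 4·x₁·x₂ + x₁ - 6·x₂ + 3], [-2·x₂, -2·x₁ + 6·x₂]].
At the point, J = [[6.0000, 8.0000], [4.0000, -14.0000]] (det J = -116.0000).
Solving J·Δ = −F gives Δ = (-0.2241, 1.2931).
Then the next iterate is (x₁, x₂)₁ = (0.7759, -0.7069).
Re-evaluating at (0.7759, -0.7069): F = (-0.392860, 5.596090), so ‖F‖₂ = 5.6099.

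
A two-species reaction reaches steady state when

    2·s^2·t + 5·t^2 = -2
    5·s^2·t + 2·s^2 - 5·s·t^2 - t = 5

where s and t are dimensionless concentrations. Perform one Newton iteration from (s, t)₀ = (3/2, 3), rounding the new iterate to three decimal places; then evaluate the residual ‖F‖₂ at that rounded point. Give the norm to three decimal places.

At (3/2, 3): F = (60.500, -37.250).
Jacobian J = [[4·s·t, 2·s^2 + 10·t], [10·s·t + 4·s - 5·t^2, 5·s^2 - 10·s·t - 1]].
At the point, J = [[18.000, 34.500], [6.000, -34.750]] (det J = -832.500).
Solving J·Δ = −F gives Δ = (-0.982, -1.241).
Then the next iterate is (s, t)₁ = (0.518, 1.759).
Re-evaluating at (0.518, 1.759): F = (18.41437, -11.87611), so ‖F‖₂ = 21.912.

21.912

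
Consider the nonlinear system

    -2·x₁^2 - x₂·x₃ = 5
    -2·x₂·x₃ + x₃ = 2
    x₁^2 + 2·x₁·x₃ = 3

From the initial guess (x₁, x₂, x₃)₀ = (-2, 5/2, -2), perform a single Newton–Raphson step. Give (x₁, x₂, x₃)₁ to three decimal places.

(-0.653, 0.556, -2.444)

At (-2, 5/2, -2): F = (-8.000, 6.000, 9.000).
Jacobian J = [[-4·x₁, -x₃, -x₂], [0, -2·x₃, -2·x₂ + 1], [2·x₁ + 2·x₃, 0, 2·x₁]].
At the point, J = [[8.000, 2.000, -2.500], [0.000, 4.000, -4.000], [-8.000, 0.000, -4.000]] (det J = -144.000).
Solving J·Δ = −F gives Δ = (1.347, -1.944, -0.444).
Then the next iterate is (x₁, x₂, x₃)₁ = (-0.653, 0.556, -2.444).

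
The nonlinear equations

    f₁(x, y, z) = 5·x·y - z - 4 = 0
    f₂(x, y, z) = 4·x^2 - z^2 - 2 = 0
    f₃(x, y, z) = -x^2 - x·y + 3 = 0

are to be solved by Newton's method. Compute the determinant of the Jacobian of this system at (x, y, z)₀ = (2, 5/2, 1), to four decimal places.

112.0000

J = [[5·y, 5·x, -1], [8·x, 0, -2·z], [-2·x - y, -x, 0]].
At the point, J = [[12.5000, 10.0000, -1.0000], [16.0000, 0.0000, -2.0000], [-6.5000, -2.0000, 0.0000]].
det J = 112.0000.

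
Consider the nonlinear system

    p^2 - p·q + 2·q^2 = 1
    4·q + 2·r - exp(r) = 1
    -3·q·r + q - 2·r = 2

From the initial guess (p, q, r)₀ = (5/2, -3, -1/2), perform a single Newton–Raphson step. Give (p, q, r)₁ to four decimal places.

(5.3396, 0.6874, -0.6026)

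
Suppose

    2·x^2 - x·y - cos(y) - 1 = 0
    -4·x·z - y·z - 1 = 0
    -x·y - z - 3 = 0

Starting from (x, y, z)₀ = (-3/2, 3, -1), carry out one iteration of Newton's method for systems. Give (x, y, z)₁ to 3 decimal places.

At (-3/2, 3, -1): F = (8.98999, -4.000, 2.500).
Jacobian J = [[4·x - y, -x + sin(y), 0], [-4·z, -z, -4·x - y], [-y, -x, -1]].
At the point, J = [[-9.000, 1.64112, 0.000], [4.000, 1.000, 3.000], [-3.000, 1.500, -1.000]] (det J = 41.29440).
Solving J·Δ = −F gives Δ = (1.058, 0.326, -0.186).
Then the next iterate is (x, y, z)₁ = (-0.442, 3.326, -1.186).

(-0.442, 3.326, -1.186)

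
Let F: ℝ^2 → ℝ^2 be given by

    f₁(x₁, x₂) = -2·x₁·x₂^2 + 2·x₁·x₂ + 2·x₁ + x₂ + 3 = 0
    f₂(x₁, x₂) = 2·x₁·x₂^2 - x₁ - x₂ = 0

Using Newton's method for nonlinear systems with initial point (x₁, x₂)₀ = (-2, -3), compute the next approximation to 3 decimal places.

(1.723, -4.404)

At (-2, -3): F = (44.000, -31.000).
Jacobian J = [[-2·x₂^2 + 2·x₂ + 2, -4·x₁·x₂ + 2·x₁ + 1], [2·x₂^2 - 1, 4·x₁·x₂ - 1]].
At the point, J = [[-22.000, -27.000], [17.000, 23.000]] (det J = -47.000).
Solving J·Δ = −F gives Δ = (3.723, -1.404).
Then the next iterate is (x₁, x₂)₁ = (1.723, -4.404).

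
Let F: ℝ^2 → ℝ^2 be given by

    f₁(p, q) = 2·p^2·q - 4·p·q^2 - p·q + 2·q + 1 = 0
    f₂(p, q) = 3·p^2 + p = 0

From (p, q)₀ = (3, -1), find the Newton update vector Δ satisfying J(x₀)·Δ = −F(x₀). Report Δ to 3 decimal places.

(-1.579, 0.105)

At (3, -1): F = (-28.000, 30.000).
Jacobian J = [[4·p·q - 4·q^2 - q, 2·p^2 - 8·p·q - p + 2], [6·p + 1, 0]].
At the point, J = [[-15.000, 41.000], [19.000, 0.000]] (det J = -779.000).
Solving J·Δ = −F gives Δ = (-1.579, 0.105).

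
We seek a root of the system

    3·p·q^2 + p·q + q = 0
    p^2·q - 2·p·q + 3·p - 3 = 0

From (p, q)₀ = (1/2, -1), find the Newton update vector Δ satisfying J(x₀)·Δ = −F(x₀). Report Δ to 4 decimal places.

(0.2500, 0.3333)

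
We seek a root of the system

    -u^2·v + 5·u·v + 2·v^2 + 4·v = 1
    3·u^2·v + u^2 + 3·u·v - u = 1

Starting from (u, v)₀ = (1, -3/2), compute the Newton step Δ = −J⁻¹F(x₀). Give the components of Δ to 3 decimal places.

At (1, -3/2): F = (-8.500, -10.000).
Jacobian J = [[-2·u·v + 5·v, -u^2 + 5·u + 4·v + 4], [6·u·v + 2·u + 3·v - 1, 3·u^2 + 3·u]].
At the point, J = [[-4.500, 2.000], [-12.500, 6.000]] (det J = -2.000).
Solving J·Δ = −F gives Δ = (-15.500, -30.625).

(-15.500, -30.625)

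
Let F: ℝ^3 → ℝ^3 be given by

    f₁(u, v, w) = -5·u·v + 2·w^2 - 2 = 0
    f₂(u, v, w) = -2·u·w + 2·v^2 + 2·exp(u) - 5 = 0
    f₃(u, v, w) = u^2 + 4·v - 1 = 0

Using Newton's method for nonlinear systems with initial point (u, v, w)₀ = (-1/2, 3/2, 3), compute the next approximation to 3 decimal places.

At (-1/2, 3/2, 3): F = (19.750, 3.71306, 5.250).
Jacobian J = [[-5·v, -5·u, 4·w], [-2·w + 2·exp(u), 4·v, -2·u], [2·u, 4, 0]].
At the point, J = [[-7.500, 2.500, 12.000], [-4.78694, 6.000, 1.000], [-1.000, 4.000, 0.000]] (det J = -130.27306).
Solving J·Δ = −F gives Δ = (-2.039, -1.822, -2.541).
Then the next iterate is (u, v, w)₁ = (-2.539, -0.322, 0.459).

(-2.539, -0.322, 0.459)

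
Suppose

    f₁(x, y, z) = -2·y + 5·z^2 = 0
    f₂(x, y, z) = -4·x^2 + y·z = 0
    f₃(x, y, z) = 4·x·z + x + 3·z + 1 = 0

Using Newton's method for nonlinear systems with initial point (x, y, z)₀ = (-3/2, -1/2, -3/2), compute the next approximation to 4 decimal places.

(-2.0246, -10.9331, 0.7077)

At (-3/2, -1/2, -3/2): F = (12.2500, -8.2500, 4.0000).
Jacobian J = [[0, -2, 10·z], [-8·x, z, y], [4·z + 1, 0, 4·x + 3]].
At the point, J = [[0.0000, -2.0000, -15.0000], [12.0000, -1.5000, -0.5000], [-5.0000, 0.0000, -3.0000]] (det J = 35.5000).
Solving J·Δ = −F gives Δ = (-0.5246, -10.4331, 2.2077).
Then the next iterate is (x, y, z)₁ = (-2.0246, -10.9331, 0.7077).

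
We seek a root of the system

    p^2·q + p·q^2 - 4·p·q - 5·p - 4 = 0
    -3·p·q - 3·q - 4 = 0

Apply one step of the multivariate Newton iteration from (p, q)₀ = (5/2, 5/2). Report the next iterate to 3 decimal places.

(-11.683, 9.750)

At (5/2, 5/2): F = (-10.250, -30.250).
Jacobian J = [[2·p·q + q^2 - 4·q - 5, p^2 + 2·p·q - 4·p], [-3·q, -3·p - 3]].
At the point, J = [[3.750, 8.750], [-7.500, -10.500]] (det J = 26.250).
Solving J·Δ = −F gives Δ = (-14.183, 7.250).
Then the next iterate is (p, q)₁ = (-11.683, 9.750).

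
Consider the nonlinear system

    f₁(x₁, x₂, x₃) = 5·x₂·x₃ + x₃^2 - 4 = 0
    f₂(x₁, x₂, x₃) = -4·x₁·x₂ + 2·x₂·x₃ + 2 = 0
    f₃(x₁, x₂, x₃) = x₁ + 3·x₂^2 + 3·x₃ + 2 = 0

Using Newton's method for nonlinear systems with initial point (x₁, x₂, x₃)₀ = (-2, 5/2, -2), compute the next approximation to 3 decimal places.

(-0.557, 1.258, -0.520)

At (-2, 5/2, -2): F = (-25.000, 12.000, 12.750).
Jacobian J = [[0, 5·x₃, 5·x₂ + 2·x₃], [-4·x₂, -4·x₁ + 2·x₃, 2·x₂], [1, 6·x₂, 3]].
At the point, J = [[0.000, -10.000, 8.500], [-10.000, 4.000, 5.000], [1.000, 15.000, 3.000]] (det J = -1659.000).
Solving J·Δ = −F gives Δ = (1.443, -1.242, 1.480).
Then the next iterate is (x₁, x₂, x₃)₁ = (-0.557, 1.258, -0.520).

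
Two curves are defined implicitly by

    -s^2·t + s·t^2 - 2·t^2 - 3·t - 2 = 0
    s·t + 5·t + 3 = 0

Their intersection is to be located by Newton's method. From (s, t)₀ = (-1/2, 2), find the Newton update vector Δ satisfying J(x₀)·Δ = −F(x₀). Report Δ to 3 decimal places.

(-1.416, -2.037)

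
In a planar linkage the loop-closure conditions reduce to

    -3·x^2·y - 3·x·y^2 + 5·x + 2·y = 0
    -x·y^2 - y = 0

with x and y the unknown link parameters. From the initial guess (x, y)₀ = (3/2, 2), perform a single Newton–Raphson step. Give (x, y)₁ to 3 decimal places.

(2.000, 0.571)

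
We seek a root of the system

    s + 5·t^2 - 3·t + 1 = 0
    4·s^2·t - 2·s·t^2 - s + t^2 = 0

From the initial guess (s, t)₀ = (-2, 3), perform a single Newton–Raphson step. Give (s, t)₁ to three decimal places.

At (-2, 3): F = (35.000, 95.000).
Jacobian J = [[1, 10·t - 3], [8·s·t - 2·t^2 - 1, 4·s^2 - 4·s·t + 2·t]].
At the point, J = [[1.000, 27.000], [-67.000, 46.000]] (det J = 1855.000).
Solving J·Δ = −F gives Δ = (0.515, -1.315).
Then the next iterate is (s, t)₁ = (-1.485, 1.685).

(-1.485, 1.685)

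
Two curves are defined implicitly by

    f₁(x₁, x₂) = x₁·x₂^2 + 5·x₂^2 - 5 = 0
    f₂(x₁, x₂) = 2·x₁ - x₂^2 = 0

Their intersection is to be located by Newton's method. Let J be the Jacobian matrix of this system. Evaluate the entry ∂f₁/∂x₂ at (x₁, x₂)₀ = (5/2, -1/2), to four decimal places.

∂f₁/∂x₂ = 2·x₁·x₂ + 10·x₂.
At (5/2, -1/2) this is -7.5000.

-7.5000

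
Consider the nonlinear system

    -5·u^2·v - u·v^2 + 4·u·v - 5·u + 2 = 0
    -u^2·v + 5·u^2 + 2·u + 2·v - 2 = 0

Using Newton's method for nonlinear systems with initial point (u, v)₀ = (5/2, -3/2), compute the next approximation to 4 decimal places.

At (5/2, -3/2): F = (15.7500, 40.6250).
Jacobian J = [[-10·u·v - v^2 + 4·v - 5, -5·u^2 - 2·u·v + 4·u], [-2·u·v + 10·u + 2, -u^2 + 2]].
At the point, J = [[24.2500, -13.7500], [34.5000, -4.2500]] (det J = 371.3125).
Solving J·Δ = −F gives Δ = (-1.3241, -1.1898).
Then the next iterate is (u, v)₁ = (1.1759, -2.6898).

(1.1759, -2.6898)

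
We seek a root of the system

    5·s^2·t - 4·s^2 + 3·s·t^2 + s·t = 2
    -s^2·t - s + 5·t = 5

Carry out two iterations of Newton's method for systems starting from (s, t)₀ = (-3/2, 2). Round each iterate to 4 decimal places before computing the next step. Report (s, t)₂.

(0.3478, 0.7876)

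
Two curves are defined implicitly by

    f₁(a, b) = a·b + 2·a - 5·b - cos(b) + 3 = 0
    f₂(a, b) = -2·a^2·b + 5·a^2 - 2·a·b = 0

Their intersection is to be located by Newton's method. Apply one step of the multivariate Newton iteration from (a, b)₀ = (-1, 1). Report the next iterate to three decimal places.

(-0.375, 0.289)

At (-1, 1): F = (-5.54030, 5.000).
Jacobian J = [[b + 2, a + sin(b) - 5], [-4·a·b + 10·a - 2·b, -2·a^2 - 2·a]].
At the point, J = [[3.000, -5.15853], [-8.000, 0.000]] (det J = -41.26823).
Solving J·Δ = −F gives Δ = (0.625, -0.711).
Then the next iterate is (a, b)₁ = (-0.375, 0.289).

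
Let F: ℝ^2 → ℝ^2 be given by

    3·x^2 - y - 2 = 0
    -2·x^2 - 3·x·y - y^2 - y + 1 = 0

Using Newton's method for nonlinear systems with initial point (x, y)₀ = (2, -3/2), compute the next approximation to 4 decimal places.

At (2, -3/2): F = (11.5000, 1.2500).
Jacobian J = [[6·x, -1], [-4·x - 3·y, -3·x - 2·y - 1]].
At the point, J = [[12.0000, -1.0000], [-3.5000, -4.0000]] (det J = -51.5000).
Solving J·Δ = −F gives Δ = (-0.8689, 1.0728).
Then the next iterate is (x, y)₁ = (1.1311, -0.4272).

(1.1311, -0.4272)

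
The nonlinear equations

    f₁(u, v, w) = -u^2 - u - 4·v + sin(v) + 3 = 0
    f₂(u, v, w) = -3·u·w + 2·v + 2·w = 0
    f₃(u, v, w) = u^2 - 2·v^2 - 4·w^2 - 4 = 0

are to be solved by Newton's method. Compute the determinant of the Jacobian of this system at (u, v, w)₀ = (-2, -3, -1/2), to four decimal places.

-74.3803

J = [[-2·u - 1, cos(v) - 4, 0], [-3·w, 2, -3·u + 2], [2·u, -4·v, -8·w]].
At the point, J = [[3.0000, -4.989992, 0.0000], [1.5000, 2.0000, 8.0000], [-4.0000, 12.0000, 4.0000]].
det J = -74.3803.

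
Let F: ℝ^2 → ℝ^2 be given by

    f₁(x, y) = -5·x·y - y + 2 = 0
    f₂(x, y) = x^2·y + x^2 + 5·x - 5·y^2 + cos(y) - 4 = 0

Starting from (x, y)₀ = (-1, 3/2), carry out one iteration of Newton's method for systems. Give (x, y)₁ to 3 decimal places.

(-0.562, 0.321)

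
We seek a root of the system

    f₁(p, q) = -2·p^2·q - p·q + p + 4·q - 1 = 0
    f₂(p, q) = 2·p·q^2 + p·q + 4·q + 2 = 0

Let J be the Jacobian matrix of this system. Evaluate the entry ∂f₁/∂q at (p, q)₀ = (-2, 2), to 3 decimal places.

-2.000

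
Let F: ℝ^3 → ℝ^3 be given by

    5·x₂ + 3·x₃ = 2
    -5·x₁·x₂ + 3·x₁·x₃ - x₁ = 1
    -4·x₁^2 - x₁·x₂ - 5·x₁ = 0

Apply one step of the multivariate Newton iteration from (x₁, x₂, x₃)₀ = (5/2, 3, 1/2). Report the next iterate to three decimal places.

(1.082, 0.882, -0.804)

At (5/2, 3, 1/2): F = (14.500, -37.250, -45.000).
Jacobian J = [[0, 5, 3], [-5·x₂ + 3·x₃ - 1, -5·x₁, 3·x₁], [-8·x₁ - x₂ - 5, -x₁, 0]].
At the point, J = [[0.000, 5.000, 3.000], [-14.500, -12.500, 7.500], [-28.000, -2.500, 0.000]] (det J = -1991.250).
Solving J·Δ = −F gives Δ = (-1.418, -2.118, -1.304).
Then the next iterate is (x₁, x₂, x₃)₁ = (1.082, 0.882, -0.804).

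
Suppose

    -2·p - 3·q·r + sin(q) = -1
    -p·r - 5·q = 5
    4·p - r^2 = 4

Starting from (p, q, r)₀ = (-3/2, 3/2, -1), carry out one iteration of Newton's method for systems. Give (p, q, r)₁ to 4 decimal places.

At (-3/2, 3/2, -1): F = (9.497495, -14.0000, -11.0000).
Jacobian J = [[-2, -3·r + cos(q), -3·q], [-r, -5, -p], [4, 0, -2·r]].
At the point, J = [[-2.0000, 3.070737, -4.5000], [1.0000, -5.0000, 1.5000], [4.0000, 0.0000, 2.0000]] (det J = -57.717051).
Solving J·Δ = −F gives Δ = (3.2545, -2.4518, -1.0089).
Then the next iterate is (p, q, r)₁ = (1.7545, -0.9518, -2.0089).

(1.7545, -0.9518, -2.0089)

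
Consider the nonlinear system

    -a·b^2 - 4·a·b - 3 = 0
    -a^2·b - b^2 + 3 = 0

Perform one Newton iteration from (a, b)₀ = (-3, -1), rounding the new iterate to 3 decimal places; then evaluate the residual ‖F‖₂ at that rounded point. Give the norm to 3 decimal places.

At (-3, -1): F = (-12.000, 11.000).
Jacobian J = [[-b^2 - 4·b, -2·a·b - 4·a], [-2·a·b, -a^2 - 2·b]].
At the point, J = [[3.000, 6.000], [-6.000, -7.000]] (det J = 15.000).
Solving J·Δ = −F gives Δ = (-1.200, 2.600).
Then the next iterate is (a, b)₁ = (-4.200, 1.600).
Re-evaluating at (-4.200, 1.600): F = (34.632, -27.784), so ‖F‖₂ = 44.400.

44.400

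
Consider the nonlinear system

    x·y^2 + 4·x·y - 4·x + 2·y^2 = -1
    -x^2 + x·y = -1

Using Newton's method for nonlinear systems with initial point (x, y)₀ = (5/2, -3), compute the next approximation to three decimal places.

At (5/2, -3): F = (1.500, -12.750).
Jacobian J = [[y^2 + 4·y - 4, 2·x·y + 4·x + 4·y], [-2·x + y, x]].
At the point, J = [[-7.000, -17.000], [-8.000, 2.500]] (det J = -153.500).
Solving J·Δ = −F gives Δ = (-1.388, 0.660).
Then the next iterate is (x, y)₁ = (1.112, -2.340).

(1.112, -2.340)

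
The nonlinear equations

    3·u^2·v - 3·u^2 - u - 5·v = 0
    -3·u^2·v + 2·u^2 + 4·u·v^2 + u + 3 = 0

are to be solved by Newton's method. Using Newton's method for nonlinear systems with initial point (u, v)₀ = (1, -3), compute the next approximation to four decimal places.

(0.9395, -1.2434)

At (1, -3): F = (2.0000, 51.0000).
Jacobian J = [[6·u·v - 6·u - 1, 3·u^2 - 5], [-6·u·v + 4·u + 4·v^2 + 1, -3·u^2 + 8·u·v]].
At the point, J = [[-25.0000, -2.0000], [59.0000, -27.0000]] (det J = 793.0000).
Solving J·Δ = −F gives Δ = (-0.0605, 1.7566).
Then the next iterate is (u, v)₁ = (0.9395, -1.2434).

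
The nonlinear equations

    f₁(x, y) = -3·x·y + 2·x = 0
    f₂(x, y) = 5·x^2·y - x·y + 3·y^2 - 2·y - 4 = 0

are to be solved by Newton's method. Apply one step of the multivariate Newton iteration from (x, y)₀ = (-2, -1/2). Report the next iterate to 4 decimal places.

(-13.2857, 7.2500)

At (-2, -1/2): F = (-7.0000, -13.2500).
Jacobian J = [[-3·y + 2, -3·x], [10·x·y - y, 5·x^2 - x + 6·y - 2]].
At the point, J = [[3.5000, 6.0000], [10.5000, 17.0000]] (det J = -3.5000).
Solving J·Δ = −F gives Δ = (-11.2857, 7.7500).
Then the next iterate is (x, y)₁ = (-13.2857, 7.2500).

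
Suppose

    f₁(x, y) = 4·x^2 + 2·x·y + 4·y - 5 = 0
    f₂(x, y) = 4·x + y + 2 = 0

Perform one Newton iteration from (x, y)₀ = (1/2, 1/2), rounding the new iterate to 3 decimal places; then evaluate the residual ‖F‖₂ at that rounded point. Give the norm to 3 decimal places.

4.160

At (1/2, 1/2): F = (-1.500, 4.500).
Jacobian J = [[8·x + 2·y, 2·x + 4], [4, 1]].
At the point, J = [[5.000, 5.000], [4.000, 1.000]] (det J = -15.000).
Solving J·Δ = −F gives Δ = (-1.600, 1.900).
Then the next iterate is (x, y)₁ = (-1.100, 2.400).
Re-evaluating at (-1.100, 2.400): F = (4.160, 0.000), so ‖F‖₂ = 4.160.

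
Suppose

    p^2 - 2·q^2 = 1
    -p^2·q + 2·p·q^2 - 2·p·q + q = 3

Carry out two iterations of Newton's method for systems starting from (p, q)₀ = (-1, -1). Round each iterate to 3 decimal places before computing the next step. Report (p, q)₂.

At (-1, -1): F = (-2.000, -7.000).
Jacobian J = [[2·p, -4·q], [-2·p·q + 2·q^2 - 2·q, -p^2 + 4·p·q - 2·p + 1]].
At the point, J = [[-2.000, 4.000], [2.000, 6.000]] (det J = -20.000).
Solving J·Δ = −F gives Δ = (0.800, 0.900).
Then the next iterate is (p, q)₁ = (-0.200, -0.100).
Round to (-0.200, -0.100) and repeat: F = (-0.980, -3.140), J = [[-0.400, 0.400], [0.180, 1.440]].
Δ = (-0.240, 2.210), so (p, q)₂ = (-0.440, 2.110).

(-0.440, 2.110)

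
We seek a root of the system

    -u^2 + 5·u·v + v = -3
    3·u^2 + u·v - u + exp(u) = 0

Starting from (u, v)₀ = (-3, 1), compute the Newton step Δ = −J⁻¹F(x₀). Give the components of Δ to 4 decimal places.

At (-3, 1): F = (-20.0000, 27.049787).
Jacobian J = [[-2·u + 5·v, 5·u + 1], [6·u + v + exp(u) - 1, u]].
At the point, J = [[11.0000, -14.0000], [-17.950213, -3.0000]] (det J = -284.302981).
Solving J·Δ = −F gives Δ = (1.5431, -0.2162).

(1.5431, -0.2162)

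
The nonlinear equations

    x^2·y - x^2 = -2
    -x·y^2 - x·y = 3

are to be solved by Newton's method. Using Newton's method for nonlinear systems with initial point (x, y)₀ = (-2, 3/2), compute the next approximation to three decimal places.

At (-2, 3/2): F = (4.000, 4.500).
Jacobian J = [[2·x·y - 2·x, x^2], [-y^2 - y, -2·x·y - x]].
At the point, J = [[-2.000, 4.000], [-3.750, 8.000]] (det J = -1.000).
Solving J·Δ = −F gives Δ = (14.000, 6.000).
Then the next iterate is (x, y)₁ = (12.000, 7.500).

(12.000, 7.500)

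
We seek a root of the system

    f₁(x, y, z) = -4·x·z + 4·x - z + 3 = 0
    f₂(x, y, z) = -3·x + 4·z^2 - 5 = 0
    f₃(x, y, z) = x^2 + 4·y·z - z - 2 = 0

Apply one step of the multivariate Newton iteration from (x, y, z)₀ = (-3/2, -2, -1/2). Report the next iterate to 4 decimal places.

(0.6667, 3.8750, -2.0000)

At (-3/2, -2, -1/2): F = (-5.5000, 0.5000, 4.7500).
Jacobian J = [[-4·z + 4, 0, -4·x - 1], [-3, 0, 8·z], [2·x, 4·z, 4·y - 1]].
At the point, J = [[6.0000, 0.0000, 5.0000], [-3.0000, 0.0000, -4.0000], [-3.0000, -2.0000, -9.0000]] (det J = -18.0000).
Solving J·Δ = −F gives Δ = (2.1667, 5.8750, -1.5000).
Then the next iterate is (x, y, z)₁ = (0.6667, 3.8750, -2.0000).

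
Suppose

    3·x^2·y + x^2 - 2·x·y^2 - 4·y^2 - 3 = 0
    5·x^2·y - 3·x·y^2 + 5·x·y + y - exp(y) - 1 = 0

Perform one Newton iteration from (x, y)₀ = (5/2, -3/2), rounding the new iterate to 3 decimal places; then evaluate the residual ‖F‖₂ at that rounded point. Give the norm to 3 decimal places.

29.411

At (5/2, -3/2): F = (-45.125, -85.22313).
Jacobian J = [[6·x·y + 2·x - 2·y^2, 3·x^2 - 4·x·y - 8·y], [10·x·y - 3·y^2 + 5·y, 5·x^2 - 6·x·y + 5·x - exp(y) + 1]].
At the point, J = [[-22.000, 45.750], [-51.750, 67.02687]] (det J = 892.97136).
Solving J·Δ = −F gives Δ = (-0.979, 0.515).
Then the next iterate is (x, y)₁ = (1.521, -0.985).
Re-evaluating at (1.521, -0.985): F = (-14.35510, -25.67020), so ‖F‖₂ = 29.411.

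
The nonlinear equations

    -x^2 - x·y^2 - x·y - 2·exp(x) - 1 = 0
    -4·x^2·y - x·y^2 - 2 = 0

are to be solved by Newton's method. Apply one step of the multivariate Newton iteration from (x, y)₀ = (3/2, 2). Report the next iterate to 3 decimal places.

At (3/2, 2): F = (-21.21338, -26.000).
Jacobian J = [[-2·x - y^2 - y - 2·exp(x), -2·x·y - x], [-8·x·y - y^2, -4·x^2 - 2·x·y]].
At the point, J = [[-17.96338, -7.500], [-28.000, -15.000]] (det J = 59.45067).
Solving J·Δ = −F gives Δ = (-2.072, 2.135).
Then the next iterate is (x, y)₁ = (-0.572, 4.135).

(-0.572, 4.135)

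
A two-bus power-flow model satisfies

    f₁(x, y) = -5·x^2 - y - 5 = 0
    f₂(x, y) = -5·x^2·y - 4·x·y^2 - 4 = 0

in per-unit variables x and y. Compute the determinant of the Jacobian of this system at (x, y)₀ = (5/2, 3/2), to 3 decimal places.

J = [[-10·x, -1], [-10·x·y - 4·y^2, -5·x^2 - 8·x·y]].
At the point, J = [[-25.000, -1.000], [-46.500, -61.250]].
det J = 1484.750.

1484.750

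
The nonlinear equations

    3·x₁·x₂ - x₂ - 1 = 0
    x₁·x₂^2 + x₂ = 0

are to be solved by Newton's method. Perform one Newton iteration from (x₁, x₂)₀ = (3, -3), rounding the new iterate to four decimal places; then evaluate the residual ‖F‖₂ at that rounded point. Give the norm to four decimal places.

At (3, -3): F = (-25.0000, 24.0000).
Jacobian J = [[3·x₂, 3·x₁ - 1], [x₂^2, 2·x₁·x₂ + 1]].
At the point, J = [[-9.0000, 8.0000], [9.0000, -17.0000]] (det J = 81.0000).
Solving J·Δ = −F gives Δ = (-2.8765, -0.1111).
Then the next iterate is (x₁, x₂)₁ = (0.1235, -3.1111).
Re-evaluating at (0.1235, -3.1111): F = (0.958437, -1.915751), so ‖F‖₂ = 2.1421.

2.1421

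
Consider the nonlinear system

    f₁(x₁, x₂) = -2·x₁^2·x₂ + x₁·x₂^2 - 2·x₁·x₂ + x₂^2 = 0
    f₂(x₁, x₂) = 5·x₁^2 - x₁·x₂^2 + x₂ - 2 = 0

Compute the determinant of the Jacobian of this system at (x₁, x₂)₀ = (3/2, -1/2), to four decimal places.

J = [[-4·x₁·x₂ + x₂^2 - 2·x₂, -2·x₁^2 + 2·x₁·x₂ - 2·x₁ + 2·x₂], [10·x₁ - x₂^2, -2·x₁·x₂ + 1]].
At the point, J = [[4.2500, -10.0000], [14.7500, 2.5000]].
det J = 158.1250.

158.1250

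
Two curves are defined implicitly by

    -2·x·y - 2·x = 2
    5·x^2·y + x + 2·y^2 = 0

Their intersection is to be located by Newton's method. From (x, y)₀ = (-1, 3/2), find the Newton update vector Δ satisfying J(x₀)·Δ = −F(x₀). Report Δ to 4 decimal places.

(0.4074, -0.4815)

At (-1, 3/2): F = (3.0000, 11.0000).
Jacobian J = [[-2·y - 2, -2·x], [10·x·y + 1, 5·x^2 + 4·y]].
At the point, J = [[-5.0000, 2.0000], [-14.0000, 11.0000]] (det J = -27.0000).
Solving J·Δ = −F gives Δ = (0.4074, -0.4815).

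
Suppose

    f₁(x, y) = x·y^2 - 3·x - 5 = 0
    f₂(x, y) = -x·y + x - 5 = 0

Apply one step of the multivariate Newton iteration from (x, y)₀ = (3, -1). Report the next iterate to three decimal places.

(0.833, -2.111)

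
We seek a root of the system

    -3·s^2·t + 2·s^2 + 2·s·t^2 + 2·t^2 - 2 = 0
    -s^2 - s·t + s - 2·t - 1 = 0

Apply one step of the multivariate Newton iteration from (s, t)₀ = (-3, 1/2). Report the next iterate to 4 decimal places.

(-1.0603, 0.3920)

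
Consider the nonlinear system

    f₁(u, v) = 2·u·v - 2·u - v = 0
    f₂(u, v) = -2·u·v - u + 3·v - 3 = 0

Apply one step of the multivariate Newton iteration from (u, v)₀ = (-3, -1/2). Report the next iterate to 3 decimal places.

At (-3, -1/2): F = (9.500, -4.500).
Jacobian J = [[2·v - 2, 2·u - 1], [-2·v - 1, -2·u + 3]].
At the point, J = [[-3.000, -7.000], [0.000, 9.000]] (det J = -27.000).
Solving J·Δ = −F gives Δ = (2.000, 0.500).
Then the next iterate is (u, v)₁ = (-1.000, 0.000).

(-1.000, 0.000)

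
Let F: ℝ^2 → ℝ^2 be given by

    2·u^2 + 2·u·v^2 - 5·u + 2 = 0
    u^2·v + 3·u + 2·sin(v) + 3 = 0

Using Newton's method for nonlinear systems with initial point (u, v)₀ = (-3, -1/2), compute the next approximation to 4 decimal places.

(-0.9900, -0.5559)

At (-3, -1/2): F = (33.5000, -11.458851).
Jacobian J = [[4·u + 2·v^2 - 5, 4·u·v], [2·u·v + 3, u^2 + 2·cos(v)]].
At the point, J = [[-16.5000, 6.0000], [6.0000, 10.755165]] (det J = -213.460225).
Solving J·Δ = −F gives Δ = (2.0100, -0.0559).
Then the next iterate is (u, v)₁ = (-0.9900, -0.5559).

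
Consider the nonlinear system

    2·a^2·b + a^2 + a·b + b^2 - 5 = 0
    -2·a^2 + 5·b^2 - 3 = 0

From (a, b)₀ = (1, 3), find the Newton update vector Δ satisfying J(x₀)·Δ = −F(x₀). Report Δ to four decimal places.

At (1, 3): F = (14.0000, 40.0000).
Jacobian J = [[4·a·b + 2·a + b, 2·a^2 + a + 2·b], [-4·a, 10·b]].
At the point, J = [[17.0000, 9.0000], [-4.0000, 30.0000]] (det J = 546.0000).
Solving J·Δ = −F gives Δ = (-0.1099, -1.3480).

(-0.1099, -1.3480)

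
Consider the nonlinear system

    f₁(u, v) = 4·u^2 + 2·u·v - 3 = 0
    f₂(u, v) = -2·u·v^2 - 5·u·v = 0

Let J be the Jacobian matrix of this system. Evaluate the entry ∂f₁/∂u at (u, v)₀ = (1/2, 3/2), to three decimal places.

∂f₁/∂u = 8·u + 2·v.
At (1/2, 3/2) this is 7.000.

7.000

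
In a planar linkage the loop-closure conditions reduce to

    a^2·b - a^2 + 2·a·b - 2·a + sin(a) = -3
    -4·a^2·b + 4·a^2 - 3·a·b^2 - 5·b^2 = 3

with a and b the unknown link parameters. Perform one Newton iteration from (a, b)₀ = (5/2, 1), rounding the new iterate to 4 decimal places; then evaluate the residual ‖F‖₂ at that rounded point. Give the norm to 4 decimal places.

0.6593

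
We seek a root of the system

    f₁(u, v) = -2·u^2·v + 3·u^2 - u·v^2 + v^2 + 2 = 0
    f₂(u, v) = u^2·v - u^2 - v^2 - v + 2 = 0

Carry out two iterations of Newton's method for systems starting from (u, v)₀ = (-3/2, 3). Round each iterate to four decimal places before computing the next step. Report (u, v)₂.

At (-3/2, 3): F = (17.7500, -5.5000).
Jacobian J = [[-4·u·v + 6·u - v^2, -2·u^2 - 2·u·v + 2·v], [2·u·v - 2·u, u^2 - 2·v - 1]].
At the point, J = [[0.0000, 10.5000], [-6.0000, -4.7500]] (det J = 63.0000).
Solving J·Δ = −F gives Δ = (0.4216, -1.6905).
Then the next iterate is (u, v)₁ = (-1.0784, 1.3095).
Round to (-1.0784, 1.3095) and repeat: F = (6.007103, -0.664358), J = [[-2.536531, 3.117436], [-0.667530, -2.456053]].
Δ = (1.5260, -0.6853), so (u, v)₂ = (0.4476, 0.6242).

(0.4476, 0.6242)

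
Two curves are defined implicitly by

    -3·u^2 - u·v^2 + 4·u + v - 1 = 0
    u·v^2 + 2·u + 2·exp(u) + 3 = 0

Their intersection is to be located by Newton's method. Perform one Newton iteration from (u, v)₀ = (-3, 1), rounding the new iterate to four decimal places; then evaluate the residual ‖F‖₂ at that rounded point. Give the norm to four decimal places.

At (-3, 1): F = (-36.0000, -5.900426).
Jacobian J = [[-6·u - v^2 + 4, -2·u·v + 1], [v^2 + 2·exp(u) + 2, 2·u·v]].
At the point, J = [[21.0000, 7.0000], [3.099574, -6.0000]] (det J = -147.697019).
Solving J·Δ = −F gives Δ = (1.7421, -0.0834).
Then the next iterate is (u, v)₁ = (-1.2579, 0.9166).
Re-evaluating at (-1.2579, 0.9166): F = (-8.805106, -0.004131), so ‖F‖₂ = 8.8051.

8.8051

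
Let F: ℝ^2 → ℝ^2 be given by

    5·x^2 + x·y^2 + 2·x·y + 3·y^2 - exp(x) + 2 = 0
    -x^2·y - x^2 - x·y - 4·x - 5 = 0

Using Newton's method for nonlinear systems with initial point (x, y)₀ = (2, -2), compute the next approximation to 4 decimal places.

(-3.4887, -4.6629)

At (2, -2): F = (26.610944, -5.0000).
Jacobian J = [[10·x + y^2 + 2·y - exp(x), 2·x·y + 2·x + 6·y], [-2·x·y - 2·x - y - 4, -x^2 - x]].
At the point, J = [[12.610944, -16.0000], [2.0000, -6.0000]] (det J = -43.665663).
Solving J·Δ = −F gives Δ = (-5.4887, -2.6629).
Then the next iterate is (x, y)₁ = (-3.4887, -4.6629).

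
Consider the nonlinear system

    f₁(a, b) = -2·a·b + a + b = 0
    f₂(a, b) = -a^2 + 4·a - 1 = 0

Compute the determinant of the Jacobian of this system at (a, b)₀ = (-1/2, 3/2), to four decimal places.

J = [[-2·b + 1, -2·a + 1], [-2·a + 4, 0]].
At the point, J = [[-2.0000, 2.0000], [5.0000, 0.0000]].
det J = -10.0000.

-10.0000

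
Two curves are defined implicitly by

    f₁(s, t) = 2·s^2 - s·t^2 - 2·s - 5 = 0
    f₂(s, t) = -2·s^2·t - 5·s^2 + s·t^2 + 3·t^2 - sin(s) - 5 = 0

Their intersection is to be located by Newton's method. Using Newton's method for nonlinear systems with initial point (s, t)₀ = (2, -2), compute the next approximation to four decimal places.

(4.8868, -1.5967)

At (2, -2): F = (-9.0000, 10.090703).
Jacobian J = [[4·s - t^2 - 2, -2·s·t], [-4·s·t - 10·s + t^2 - cos(s), -2·s^2 + 2·s·t + 6·t]].
At the point, J = [[2.0000, 8.0000], [0.416147, -28.0000]] (det J = -59.329175).
Solving J·Δ = −F gives Δ = (2.8868, 0.4033).
Then the next iterate is (s, t)₁ = (4.8868, -1.5967).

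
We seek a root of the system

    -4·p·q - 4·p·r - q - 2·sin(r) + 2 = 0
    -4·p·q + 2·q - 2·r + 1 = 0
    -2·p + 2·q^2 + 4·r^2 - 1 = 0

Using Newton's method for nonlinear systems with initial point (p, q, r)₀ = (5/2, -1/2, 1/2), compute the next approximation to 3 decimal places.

(0.570, -0.520, 0.650)

At (5/2, -1/2, 1/2): F = (1.54115, 4.000, -4.500).
Jacobian J = [[-4·q - 4·r, -4·p - 1, -4·p - 2·cos(r)], [-4·q, -4·p + 2, -2], [-2, 4·q, 8·r]].
At the point, J = [[0.000, -11.000, -11.75517], [2.000, -8.000, -2.000], [-2.000, -2.000, 4.000]] (det J = 279.10330).
Solving J·Δ = −F gives Δ = (-1.930, -0.020, 0.150).
Then the next iterate is (p, q, r)₁ = (0.570, -0.520, 0.650).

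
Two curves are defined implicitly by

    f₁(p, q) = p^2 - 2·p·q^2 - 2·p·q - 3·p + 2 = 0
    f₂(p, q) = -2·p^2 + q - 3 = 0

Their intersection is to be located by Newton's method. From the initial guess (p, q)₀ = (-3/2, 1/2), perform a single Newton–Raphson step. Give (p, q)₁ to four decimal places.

At (-3/2, 1/2): F = (11.0000, -7.0000).
Jacobian J = [[2·p - 2·q^2 - 2·q - 3, -4·p·q - 2·p], [-4·p, 1]].
At the point, J = [[-7.5000, 6.0000], [6.0000, 1.0000]] (det J = -43.5000).
Solving J·Δ = −F gives Δ = (1.2184, -0.3103).
Then the next iterate is (p, q)₁ = (-0.2816, 0.1897).

(-0.2816, 0.1897)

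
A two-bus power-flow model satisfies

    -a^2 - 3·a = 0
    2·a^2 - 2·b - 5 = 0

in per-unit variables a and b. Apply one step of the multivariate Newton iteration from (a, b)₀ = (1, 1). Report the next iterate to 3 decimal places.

At (1, 1): F = (-4.000, -5.000).
Jacobian J = [[-2·a - 3, 0], [4·a, -2]].
At the point, J = [[-5.000, 0.000], [4.000, -2.000]] (det J = 10.000).
Solving J·Δ = −F gives Δ = (-0.800, -4.100).
Then the next iterate is (a, b)₁ = (0.200, -3.100).

(0.200, -3.100)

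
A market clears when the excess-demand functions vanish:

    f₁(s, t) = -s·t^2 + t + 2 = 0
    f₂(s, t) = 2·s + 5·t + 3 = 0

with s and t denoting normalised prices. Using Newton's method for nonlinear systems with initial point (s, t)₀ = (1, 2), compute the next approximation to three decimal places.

At (1, 2): F = (0.000, 15.000).
Jacobian J = [[-t^2, -2·s·t + 1], [2, 5]].
At the point, J = [[-4.000, -3.000], [2.000, 5.000]] (det J = -14.000).
Solving J·Δ = −F gives Δ = (3.214, -4.286).
Then the next iterate is (s, t)₁ = (4.214, -2.286).

(4.214, -2.286)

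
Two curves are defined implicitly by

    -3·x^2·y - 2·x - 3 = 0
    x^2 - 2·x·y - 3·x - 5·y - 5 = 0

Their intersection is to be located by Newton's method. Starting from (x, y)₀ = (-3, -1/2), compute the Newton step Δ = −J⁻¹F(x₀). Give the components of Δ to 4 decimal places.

At (-3, -1/2): F = (16.5000, 12.5000).
Jacobian J = [[-6·x·y - 2, -3·x^2], [2·x - 2·y - 3, -2·x - 5]].
At the point, J = [[-11.0000, -27.0000], [-8.0000, 1.0000]] (det J = -227.0000).
Solving J·Δ = −F gives Δ = (1.5595, -0.0242).

(1.5595, -0.0242)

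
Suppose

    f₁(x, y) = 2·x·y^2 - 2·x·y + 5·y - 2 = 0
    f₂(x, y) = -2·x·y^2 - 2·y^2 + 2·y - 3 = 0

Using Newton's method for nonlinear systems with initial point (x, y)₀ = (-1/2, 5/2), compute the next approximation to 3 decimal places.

(-2.100, 7.750)

At (-1/2, 5/2): F = (6.750, -4.250).
Jacobian J = [[2·y^2 - 2·y, 4·x·y - 2·x + 5], [-2·y^2, -4·x·y - 4·y + 2]].
At the point, J = [[7.500, 1.000], [-12.500, -3.000]] (det J = -10.000).
Solving J·Δ = −F gives Δ = (-1.600, 5.250).
Then the next iterate is (x, y)₁ = (-2.100, 7.750).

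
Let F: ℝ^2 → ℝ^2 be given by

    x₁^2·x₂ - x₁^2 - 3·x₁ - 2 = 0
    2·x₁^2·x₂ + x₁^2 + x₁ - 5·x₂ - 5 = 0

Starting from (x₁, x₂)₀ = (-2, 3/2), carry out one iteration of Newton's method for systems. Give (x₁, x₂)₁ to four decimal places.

At (-2, 3/2): F = (6.0000, 1.5000).
Jacobian J = [[2·x₁·x₂ - 2·x₁ - 3, x₁^2], [4·x₁·x₂ + 2·x₁ + 1, 2·x₁^2 - 5]].
At the point, J = [[-5.0000, 4.0000], [-15.0000, 3.0000]] (det J = 45.0000).
Solving J·Δ = −F gives Δ = (-0.2667, -1.8333).
Then the next iterate is (x₁, x₂)₁ = (-2.2667, -0.3333).

(-2.2667, -0.3333)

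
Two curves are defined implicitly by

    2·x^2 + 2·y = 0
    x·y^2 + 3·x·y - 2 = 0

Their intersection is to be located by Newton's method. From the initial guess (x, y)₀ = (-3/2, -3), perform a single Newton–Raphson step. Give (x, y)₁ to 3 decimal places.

(-1.602, -2.556)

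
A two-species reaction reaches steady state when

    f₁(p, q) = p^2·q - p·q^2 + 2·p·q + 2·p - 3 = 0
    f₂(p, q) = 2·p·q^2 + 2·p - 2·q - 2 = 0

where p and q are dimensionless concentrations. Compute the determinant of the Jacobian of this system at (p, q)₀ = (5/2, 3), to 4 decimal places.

467.0000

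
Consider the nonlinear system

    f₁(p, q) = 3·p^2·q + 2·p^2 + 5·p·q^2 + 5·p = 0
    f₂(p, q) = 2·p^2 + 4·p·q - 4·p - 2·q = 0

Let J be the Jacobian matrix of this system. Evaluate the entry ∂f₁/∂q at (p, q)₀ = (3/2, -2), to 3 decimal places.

-23.250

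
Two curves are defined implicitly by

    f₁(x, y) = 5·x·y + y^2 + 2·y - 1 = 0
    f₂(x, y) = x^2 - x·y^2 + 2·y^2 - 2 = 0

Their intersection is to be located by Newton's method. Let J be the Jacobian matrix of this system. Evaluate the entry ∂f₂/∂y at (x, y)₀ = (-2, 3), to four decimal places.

24.0000

∂f₂/∂y = -2·x·y + 4·y.
At (-2, 3) this is 24.0000.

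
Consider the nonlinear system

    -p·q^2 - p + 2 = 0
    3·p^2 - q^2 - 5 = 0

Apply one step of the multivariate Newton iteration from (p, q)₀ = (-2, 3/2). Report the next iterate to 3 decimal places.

(-1.339, 0.441)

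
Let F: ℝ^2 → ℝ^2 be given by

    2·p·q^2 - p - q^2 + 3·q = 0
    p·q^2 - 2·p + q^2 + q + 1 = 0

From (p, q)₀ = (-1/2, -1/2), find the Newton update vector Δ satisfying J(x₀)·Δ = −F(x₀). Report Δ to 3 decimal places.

(1.044, 0.404)

At (-1/2, -1/2): F = (-1.500, 1.625).
Jacobian J = [[2·q^2 - 1, 4·p·q - 2·q + 3], [q^2 - 2, 2·p·q + 2·q + 1]].
At the point, J = [[-0.500, 5.000], [-1.750, 0.500]] (det J = 8.500).
Solving J·Δ = −F gives Δ = (1.044, 0.404).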